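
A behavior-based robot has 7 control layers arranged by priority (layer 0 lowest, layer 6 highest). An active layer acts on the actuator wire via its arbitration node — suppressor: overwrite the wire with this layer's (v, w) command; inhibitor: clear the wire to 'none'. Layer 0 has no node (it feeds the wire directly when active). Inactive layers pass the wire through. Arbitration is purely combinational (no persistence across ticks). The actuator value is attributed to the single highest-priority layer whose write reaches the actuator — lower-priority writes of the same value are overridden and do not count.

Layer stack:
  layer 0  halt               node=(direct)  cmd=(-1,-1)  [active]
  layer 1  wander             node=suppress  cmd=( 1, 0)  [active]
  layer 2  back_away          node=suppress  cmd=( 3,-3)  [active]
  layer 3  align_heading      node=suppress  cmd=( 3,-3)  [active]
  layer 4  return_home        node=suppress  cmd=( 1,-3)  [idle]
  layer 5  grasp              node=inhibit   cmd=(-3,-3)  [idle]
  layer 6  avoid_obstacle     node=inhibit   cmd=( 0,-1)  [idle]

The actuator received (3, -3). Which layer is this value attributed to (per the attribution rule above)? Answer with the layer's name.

align_heading

layer 0 (halt) active — direct: (-1, -1)
layer 1 (wander) active — suppresses: (1, 0)
layer 2 (back_away) active — suppresses: (3, -3)
layer 3 (align_heading) active — suppresses: (3, -3)
layer 4 (return_home) idle — unchanged: (3, -3)
layer 5 (grasp) idle — unchanged: (3, -3)
layer 6 (avoid_obstacle) idle — unchanged: (3, -3)
→ actuator (3, -3)
last writer: layer 3 = align_heading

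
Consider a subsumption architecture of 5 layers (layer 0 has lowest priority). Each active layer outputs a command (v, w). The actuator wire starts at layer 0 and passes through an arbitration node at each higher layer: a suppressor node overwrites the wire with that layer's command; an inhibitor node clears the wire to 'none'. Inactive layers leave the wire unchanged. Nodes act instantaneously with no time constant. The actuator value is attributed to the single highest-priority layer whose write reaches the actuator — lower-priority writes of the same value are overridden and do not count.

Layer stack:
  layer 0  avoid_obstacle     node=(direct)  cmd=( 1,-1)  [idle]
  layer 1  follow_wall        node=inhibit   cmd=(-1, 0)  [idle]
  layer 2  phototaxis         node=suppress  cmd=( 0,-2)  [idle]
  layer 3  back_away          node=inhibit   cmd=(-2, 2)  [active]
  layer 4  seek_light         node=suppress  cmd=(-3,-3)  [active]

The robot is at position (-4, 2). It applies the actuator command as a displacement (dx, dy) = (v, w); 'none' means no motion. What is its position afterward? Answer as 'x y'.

-7 -1

L0 avoid_obstacle: idle → wire = none
L1 follow_wall: idle → wire stays none
L2 phototaxis: idle → wire stays none
L3 back_away: active, inhibitor → wire = none
L4 seek_light: active, suppressor → wire = (-3, -3)
actuator = (-3, -3)
position: (-4, 2) + (-3, -3) = (-7, -1)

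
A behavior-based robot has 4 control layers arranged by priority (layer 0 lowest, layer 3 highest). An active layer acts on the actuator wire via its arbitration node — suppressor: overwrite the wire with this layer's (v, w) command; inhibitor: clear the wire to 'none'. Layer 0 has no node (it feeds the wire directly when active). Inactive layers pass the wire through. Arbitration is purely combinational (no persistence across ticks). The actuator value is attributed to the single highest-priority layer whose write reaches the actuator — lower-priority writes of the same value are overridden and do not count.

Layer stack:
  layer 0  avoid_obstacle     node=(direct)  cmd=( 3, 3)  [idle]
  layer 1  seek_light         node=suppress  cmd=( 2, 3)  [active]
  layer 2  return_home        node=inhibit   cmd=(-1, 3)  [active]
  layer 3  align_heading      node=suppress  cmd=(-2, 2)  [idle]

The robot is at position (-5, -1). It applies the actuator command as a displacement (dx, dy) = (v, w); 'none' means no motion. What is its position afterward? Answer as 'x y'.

-5 -1

[0] avoid_obstacle off; wire := none
[1] seek_light on (suppress); wire := (2, 3)
[2] return_home on (inhibit); wire := none
[3] align_heading off; pass none
output none
position: (-5, -1) + none = (-5, -1)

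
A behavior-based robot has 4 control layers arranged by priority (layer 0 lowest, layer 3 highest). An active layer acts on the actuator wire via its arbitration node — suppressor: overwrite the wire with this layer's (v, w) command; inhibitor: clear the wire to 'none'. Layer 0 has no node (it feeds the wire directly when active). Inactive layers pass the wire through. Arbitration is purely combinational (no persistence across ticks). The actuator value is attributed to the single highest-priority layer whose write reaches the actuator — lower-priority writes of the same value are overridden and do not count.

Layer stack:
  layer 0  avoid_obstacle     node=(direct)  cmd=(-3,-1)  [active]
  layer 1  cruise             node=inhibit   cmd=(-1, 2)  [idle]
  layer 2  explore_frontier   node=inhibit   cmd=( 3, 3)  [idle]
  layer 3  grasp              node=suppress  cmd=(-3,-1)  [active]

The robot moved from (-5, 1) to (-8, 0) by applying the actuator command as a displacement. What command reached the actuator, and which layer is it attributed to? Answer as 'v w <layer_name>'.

-3 -1 grasp

displacement = (-8, 0) − (-5, 1) = (-3, -1)
L0 avoid_obstacle: active, feeds wire = (-3, -1)
L1 cruise: idle → wire stays (-3, -1)
L2 explore_frontier: idle → wire stays (-3, -1)
L3 grasp: active, suppressor → wire = (-3, -1)
actuator = (-3, -1) — from layer 3 (grasp)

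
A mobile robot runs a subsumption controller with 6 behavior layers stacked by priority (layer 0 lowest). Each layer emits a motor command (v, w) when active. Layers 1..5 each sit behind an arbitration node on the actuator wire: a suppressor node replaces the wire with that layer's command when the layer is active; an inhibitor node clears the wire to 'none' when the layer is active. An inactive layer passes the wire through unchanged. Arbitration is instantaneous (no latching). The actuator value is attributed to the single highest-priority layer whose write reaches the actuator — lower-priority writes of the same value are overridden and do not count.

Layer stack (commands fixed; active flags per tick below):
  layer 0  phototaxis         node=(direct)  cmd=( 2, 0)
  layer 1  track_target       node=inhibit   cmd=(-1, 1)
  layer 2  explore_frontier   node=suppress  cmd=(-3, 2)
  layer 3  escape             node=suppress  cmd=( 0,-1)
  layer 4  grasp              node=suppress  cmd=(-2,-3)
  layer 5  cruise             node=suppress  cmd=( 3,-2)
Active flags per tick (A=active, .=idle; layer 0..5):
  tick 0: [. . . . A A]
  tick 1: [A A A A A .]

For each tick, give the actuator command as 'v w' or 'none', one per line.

tick 0:
  [0] phototaxis off; wire := none
  [1] track_target off; pass none
  [2] explore_frontier off; pass none
  [3] escape off; pass none
  [4] grasp on (suppress); wire := (-2, -3)
  [5] cruise on (suppress); wire := (3, -2)
  output (3, -2)
tick 1:
  [0] phototaxis on; wire := (2, 0)
  [1] track_target on (inhibit); wire := none
  [2] explore_frontier on (suppress); wire := (-3, 2)
  [3] escape on (suppress); wire := (0, -1)
  [4] grasp on (suppress); wire := (-2, -3)
  [5] cruise off; pass (-2, -3)
  output (-2, -3)

3 -2
-2 -3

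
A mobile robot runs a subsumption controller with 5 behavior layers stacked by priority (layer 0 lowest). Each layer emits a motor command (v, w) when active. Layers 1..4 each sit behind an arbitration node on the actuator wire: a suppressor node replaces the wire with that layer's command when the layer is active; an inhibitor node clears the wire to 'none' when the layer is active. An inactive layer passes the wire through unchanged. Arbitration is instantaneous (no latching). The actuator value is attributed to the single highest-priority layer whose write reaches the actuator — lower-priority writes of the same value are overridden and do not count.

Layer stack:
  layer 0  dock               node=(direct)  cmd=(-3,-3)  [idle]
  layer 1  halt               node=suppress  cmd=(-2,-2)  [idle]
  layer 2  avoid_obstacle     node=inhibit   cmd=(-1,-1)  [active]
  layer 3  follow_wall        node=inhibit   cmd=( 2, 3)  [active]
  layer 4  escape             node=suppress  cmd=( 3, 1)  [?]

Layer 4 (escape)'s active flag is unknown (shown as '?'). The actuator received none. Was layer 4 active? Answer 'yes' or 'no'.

If layer 4 is active=yes:
  actuator would be (3, 1)
If layer 4 is active=no:
  actuator would be none
Observed none, so layer 4 was idle.

no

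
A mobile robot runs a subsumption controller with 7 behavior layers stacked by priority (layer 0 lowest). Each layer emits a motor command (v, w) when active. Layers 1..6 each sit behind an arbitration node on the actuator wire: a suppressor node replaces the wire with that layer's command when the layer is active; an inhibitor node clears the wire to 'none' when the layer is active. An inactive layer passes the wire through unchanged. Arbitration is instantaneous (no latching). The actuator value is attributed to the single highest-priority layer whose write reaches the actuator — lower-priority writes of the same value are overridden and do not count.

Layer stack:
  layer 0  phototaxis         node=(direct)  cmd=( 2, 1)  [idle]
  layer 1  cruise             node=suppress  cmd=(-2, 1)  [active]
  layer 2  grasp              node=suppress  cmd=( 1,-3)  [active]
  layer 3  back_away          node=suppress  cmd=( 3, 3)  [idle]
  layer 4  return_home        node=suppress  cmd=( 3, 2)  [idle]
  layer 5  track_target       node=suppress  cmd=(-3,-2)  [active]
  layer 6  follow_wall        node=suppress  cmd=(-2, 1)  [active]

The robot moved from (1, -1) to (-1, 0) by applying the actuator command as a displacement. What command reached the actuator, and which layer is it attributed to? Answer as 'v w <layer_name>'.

displacement = (-1, 0) − (1, -1) = (-2, 1)
layer 0 (phototaxis) idle — none
layer 1 (cruise) active — suppresses: (-2, 1)
layer 2 (grasp) active — suppresses: (1, -3)
layer 3 (back_away) idle — unchanged: (1, -3)
layer 4 (return_home) idle — unchanged: (1, -3)
layer 5 (track_target) active — suppresses: (-3, -2)
layer 6 (follow_wall) active — suppresses: (-2, 1)
→ actuator (-2, 1) — from layer 6 (follow_wall)

-2 1 follow_wall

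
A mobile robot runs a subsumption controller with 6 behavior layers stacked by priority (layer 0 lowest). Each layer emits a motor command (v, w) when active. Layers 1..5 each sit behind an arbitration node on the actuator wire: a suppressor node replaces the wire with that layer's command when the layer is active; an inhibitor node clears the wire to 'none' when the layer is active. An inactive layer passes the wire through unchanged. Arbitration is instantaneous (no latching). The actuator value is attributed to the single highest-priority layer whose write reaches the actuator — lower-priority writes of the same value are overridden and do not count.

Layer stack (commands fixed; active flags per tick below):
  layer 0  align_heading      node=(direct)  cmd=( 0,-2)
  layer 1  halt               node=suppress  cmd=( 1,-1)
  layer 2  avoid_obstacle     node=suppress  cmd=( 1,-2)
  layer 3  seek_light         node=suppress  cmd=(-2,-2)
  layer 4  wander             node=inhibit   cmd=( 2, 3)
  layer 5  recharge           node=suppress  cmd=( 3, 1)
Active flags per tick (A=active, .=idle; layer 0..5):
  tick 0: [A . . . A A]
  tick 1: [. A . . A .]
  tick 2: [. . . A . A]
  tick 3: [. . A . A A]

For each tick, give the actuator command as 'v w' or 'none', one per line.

3 1
none
3 1
3 1

tick 0:
  layer 0 (align_heading) active — direct: (0, -2)
  layer 1 (halt) idle — unchanged: (0, -2)
  layer 2 (avoid_obstacle) idle — unchanged: (0, -2)
  layer 3 (seek_light) idle — unchanged: (0, -2)
  layer 4 (wander) active — inhibits: none
  layer 5 (recharge) active — suppresses: (3, 1)
  → actuator (3, 1)
tick 1:
  layer 0 (align_heading) idle — none
  layer 1 (halt) active — suppresses: (1, -1)
  layer 2 (avoid_obstacle) idle — unchanged: (1, -1)
  layer 3 (seek_light) idle — unchanged: (1, -1)
  layer 4 (wander) active — inhibits: none
  layer 5 (recharge) idle — unchanged: none
  → actuator none
tick 2:
  layer 0 (align_heading) idle — none
  layer 1 (halt) idle — unchanged: none
  layer 2 (avoid_obstacle) idle — unchanged: none
  layer 3 (seek_light) active — suppresses: (-2, -2)
  layer 4 (wander) idle — unchanged: (-2, -2)
  layer 5 (recharge) active — suppresses: (3, 1)
  → actuator (3, 1)
tick 3:
  layer 0 (align_heading) idle — none
  layer 1 (halt) idle — unchanged: none
  layer 2 (avoid_obstacle) active — suppresses: (1, -2)
  layer 3 (seek_light) idle — unchanged: (1, -2)
  layer 4 (wander) active — inhibits: none
  layer 5 (recharge) active — suppresses: (3, 1)
  → actuator (3, 1)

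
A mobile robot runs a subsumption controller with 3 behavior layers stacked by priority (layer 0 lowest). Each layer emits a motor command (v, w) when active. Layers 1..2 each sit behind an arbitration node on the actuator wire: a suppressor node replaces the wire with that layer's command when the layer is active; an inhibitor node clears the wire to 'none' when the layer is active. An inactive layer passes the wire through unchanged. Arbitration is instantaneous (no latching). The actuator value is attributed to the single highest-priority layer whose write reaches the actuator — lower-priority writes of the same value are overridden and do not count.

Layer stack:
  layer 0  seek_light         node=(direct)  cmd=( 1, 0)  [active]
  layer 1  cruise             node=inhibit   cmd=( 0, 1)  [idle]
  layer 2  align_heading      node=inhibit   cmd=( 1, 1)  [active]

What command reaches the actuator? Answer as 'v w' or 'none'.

none

L0 seek_light: active, feeds wire = (1, 0)
L1 cruise: idle → wire stays (1, 0)
L2 align_heading: active, inhibitor → wire = none
actuator = none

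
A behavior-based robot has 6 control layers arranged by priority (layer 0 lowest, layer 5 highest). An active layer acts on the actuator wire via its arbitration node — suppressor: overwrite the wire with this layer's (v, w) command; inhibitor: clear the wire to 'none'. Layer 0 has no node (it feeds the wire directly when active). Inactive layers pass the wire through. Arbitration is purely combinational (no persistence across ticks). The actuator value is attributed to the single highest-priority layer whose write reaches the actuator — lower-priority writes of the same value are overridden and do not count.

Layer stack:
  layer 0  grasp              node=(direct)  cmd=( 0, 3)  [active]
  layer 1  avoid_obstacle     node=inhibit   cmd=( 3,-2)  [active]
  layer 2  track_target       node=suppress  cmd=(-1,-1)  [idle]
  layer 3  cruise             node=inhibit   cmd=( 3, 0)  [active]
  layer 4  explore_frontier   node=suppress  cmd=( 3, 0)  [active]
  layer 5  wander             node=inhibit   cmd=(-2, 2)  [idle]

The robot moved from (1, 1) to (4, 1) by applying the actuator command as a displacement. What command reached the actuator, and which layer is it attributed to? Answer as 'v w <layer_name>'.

3 0 explore_frontier

displacement = (4, 1) − (1, 1) = (3, 0)
layer 0 (grasp) active — direct: (0, 3)
layer 1 (avoid_obstacle) active — inhibits: none
layer 2 (track_target) idle — unchanged: none
layer 3 (cruise) active — inhibits: none
layer 4 (explore_frontier) active — suppresses: (3, 0)
layer 5 (wander) idle — unchanged: (3, 0)
→ actuator (3, 0) — from layer 4 (explore_frontier)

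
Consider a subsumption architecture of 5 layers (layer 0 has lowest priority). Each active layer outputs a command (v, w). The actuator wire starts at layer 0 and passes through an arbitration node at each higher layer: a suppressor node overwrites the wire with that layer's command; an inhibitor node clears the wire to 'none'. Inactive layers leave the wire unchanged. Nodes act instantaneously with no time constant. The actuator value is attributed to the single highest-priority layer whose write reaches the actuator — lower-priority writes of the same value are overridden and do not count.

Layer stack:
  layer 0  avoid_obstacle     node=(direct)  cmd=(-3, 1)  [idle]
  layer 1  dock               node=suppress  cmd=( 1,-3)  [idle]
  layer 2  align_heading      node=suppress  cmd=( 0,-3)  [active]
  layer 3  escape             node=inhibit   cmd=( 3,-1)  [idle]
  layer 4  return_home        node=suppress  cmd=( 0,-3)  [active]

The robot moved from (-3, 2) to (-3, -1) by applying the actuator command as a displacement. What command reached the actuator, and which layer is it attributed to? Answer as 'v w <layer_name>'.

0 -3 return_home

displacement = (-3, -1) − (-3, 2) = (0, -3)
L0 avoid_obstacle: idle → wire = none
L1 dock: idle → wire stays none
L2 align_heading: active, suppressor → wire = (0, -3)
L3 escape: idle → wire stays (0, -3)
L4 return_home: active, suppressor → wire = (0, -3)
actuator = (0, -3) — from layer 4 (return_home)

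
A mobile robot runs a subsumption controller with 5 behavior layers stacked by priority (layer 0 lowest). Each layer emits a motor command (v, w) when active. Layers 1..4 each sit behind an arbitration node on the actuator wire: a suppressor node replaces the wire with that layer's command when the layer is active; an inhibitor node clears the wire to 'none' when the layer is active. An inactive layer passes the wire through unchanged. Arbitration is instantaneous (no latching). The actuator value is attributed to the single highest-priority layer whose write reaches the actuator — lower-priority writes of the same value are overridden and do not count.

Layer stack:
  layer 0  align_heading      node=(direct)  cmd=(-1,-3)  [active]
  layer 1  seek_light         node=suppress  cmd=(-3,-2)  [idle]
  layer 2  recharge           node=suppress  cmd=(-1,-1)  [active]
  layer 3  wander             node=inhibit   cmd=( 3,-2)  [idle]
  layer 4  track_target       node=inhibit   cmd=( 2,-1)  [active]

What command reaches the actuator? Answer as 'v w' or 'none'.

layer 0 (align_heading) active — direct: (-1, -3)
layer 1 (seek_light) idle — unchanged: (-1, -3)
layer 2 (recharge) active — suppresses: (-1, -1)
layer 3 (wander) idle — unchanged: (-1, -1)
layer 4 (track_target) active — inhibits: none
→ actuator none

none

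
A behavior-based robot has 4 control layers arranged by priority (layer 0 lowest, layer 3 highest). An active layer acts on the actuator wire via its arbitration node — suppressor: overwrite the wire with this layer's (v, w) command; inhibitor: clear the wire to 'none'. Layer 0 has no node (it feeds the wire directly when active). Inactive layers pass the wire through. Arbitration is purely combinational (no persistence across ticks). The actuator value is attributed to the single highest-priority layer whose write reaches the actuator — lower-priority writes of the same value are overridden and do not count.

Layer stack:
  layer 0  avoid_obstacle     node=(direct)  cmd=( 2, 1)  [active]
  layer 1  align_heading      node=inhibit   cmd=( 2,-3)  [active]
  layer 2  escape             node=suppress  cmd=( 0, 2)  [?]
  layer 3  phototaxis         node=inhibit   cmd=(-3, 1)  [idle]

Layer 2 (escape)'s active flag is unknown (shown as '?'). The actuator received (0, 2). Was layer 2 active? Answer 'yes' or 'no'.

If layer 2 is active=yes:
  actuator would be (0, 2)
If layer 2 is active=no:
  actuator would be none
Observed (0, 2), so layer 2 was active.

yes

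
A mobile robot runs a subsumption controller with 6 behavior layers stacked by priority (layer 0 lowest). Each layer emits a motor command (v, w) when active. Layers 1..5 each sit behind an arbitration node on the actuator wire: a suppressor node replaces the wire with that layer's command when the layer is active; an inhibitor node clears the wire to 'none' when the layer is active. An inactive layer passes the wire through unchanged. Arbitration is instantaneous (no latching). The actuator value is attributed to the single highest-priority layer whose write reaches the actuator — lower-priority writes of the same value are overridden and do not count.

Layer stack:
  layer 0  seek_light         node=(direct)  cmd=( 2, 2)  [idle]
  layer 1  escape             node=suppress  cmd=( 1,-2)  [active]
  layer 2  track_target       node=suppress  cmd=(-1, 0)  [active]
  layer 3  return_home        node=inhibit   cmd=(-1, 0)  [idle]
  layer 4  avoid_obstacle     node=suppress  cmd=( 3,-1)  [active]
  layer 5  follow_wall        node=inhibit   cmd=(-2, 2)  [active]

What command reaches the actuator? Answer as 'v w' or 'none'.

none

[0] seek_light off; wire := none
[1] escape on (suppress); wire := (1, -2)
[2] track_target on (suppress); wire := (-1, 0)
[3] return_home off; pass (-1, 0)
[4] avoid_obstacle on (suppress); wire := (3, -1)
[5] follow_wall on (inhibit); wire := none
output none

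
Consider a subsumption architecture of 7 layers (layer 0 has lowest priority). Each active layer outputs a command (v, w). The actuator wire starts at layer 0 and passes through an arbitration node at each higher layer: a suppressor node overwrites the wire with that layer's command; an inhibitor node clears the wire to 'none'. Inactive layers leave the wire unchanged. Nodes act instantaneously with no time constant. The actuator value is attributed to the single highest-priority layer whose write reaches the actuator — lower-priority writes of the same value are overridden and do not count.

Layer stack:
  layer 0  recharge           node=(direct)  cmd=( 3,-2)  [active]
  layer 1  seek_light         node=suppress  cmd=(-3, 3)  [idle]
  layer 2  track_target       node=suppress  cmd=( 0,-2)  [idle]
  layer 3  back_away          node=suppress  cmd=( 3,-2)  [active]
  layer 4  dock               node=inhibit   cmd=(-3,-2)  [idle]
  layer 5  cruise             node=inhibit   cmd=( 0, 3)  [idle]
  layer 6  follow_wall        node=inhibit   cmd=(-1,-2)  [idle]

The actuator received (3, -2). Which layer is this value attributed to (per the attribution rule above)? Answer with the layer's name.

L0 recharge: active, feeds wire = (3, -2)
L1 seek_light: idle → wire stays (3, -2)
L2 track_target: idle → wire stays (3, -2)
L3 back_away: active, suppressor → wire = (3, -2)
L4 dock: idle → wire stays (3, -2)
L5 cruise: idle → wire stays (3, -2)
L6 follow_wall: idle → wire stays (3, -2)
actuator = (3, -2)
last writer: layer 3 = back_away

back_away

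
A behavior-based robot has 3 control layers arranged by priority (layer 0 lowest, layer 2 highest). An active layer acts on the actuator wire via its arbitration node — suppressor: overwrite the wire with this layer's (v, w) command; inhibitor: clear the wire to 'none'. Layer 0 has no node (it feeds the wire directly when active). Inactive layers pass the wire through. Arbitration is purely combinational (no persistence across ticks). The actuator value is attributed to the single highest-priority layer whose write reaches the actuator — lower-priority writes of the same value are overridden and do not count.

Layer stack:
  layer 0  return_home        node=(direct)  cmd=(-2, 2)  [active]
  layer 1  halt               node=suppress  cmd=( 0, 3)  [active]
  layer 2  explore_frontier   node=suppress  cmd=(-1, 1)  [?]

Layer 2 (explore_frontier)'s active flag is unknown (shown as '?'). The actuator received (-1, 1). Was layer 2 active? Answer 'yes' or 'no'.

If layer 2 is active=yes:
  actuator would be (-1, 1)
If layer 2 is active=no:
  actuator would be (0, 3)
Observed (-1, 1), so layer 2 was active.

yes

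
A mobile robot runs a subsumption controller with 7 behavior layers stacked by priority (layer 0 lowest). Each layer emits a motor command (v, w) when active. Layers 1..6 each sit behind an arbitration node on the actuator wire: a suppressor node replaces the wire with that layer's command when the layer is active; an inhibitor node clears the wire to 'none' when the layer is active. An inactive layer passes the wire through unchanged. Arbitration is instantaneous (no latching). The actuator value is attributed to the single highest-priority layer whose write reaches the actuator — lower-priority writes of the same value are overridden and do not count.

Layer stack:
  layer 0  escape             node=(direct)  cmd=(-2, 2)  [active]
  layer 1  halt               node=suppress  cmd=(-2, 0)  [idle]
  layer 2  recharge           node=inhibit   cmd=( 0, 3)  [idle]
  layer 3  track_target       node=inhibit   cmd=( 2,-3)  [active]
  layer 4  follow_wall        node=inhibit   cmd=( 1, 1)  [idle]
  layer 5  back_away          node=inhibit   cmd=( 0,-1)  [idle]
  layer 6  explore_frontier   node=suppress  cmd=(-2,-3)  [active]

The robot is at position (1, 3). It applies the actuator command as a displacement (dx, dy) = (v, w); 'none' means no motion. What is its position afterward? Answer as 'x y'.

layer 0 (escape) active — direct: (-2, 2)
layer 1 (halt) idle — unchanged: (-2, 2)
layer 2 (recharge) idle — unchanged: (-2, 2)
layer 3 (track_target) active — inhibits: none
layer 4 (follow_wall) idle — unchanged: none
layer 5 (back_away) idle — unchanged: none
layer 6 (explore_frontier) active — suppresses: (-2, -3)
→ actuator (-2, -3)
position: (1, 3) + (-2, -3) = (-1, 0)

-1 0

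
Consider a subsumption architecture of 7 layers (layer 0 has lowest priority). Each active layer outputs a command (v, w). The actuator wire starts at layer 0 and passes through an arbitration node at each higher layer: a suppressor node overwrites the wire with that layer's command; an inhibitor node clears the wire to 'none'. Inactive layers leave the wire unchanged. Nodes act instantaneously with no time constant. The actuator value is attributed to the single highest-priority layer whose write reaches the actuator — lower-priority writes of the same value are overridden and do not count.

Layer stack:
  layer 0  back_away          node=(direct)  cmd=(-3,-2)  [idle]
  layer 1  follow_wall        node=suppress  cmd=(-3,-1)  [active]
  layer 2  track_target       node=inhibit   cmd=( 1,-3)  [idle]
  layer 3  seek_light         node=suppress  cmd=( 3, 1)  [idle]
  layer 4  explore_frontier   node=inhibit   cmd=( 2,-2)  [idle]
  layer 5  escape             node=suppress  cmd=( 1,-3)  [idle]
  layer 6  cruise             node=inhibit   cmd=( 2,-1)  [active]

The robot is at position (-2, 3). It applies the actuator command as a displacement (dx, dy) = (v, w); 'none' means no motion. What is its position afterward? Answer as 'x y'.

-2 3

[0] back_away off; wire := none
[1] follow_wall on (suppress); wire := (-3, -1)
[2] track_target off; pass (-3, -1)
[3] seek_light off; pass (-3, -1)
[4] explore_frontier off; pass (-3, -1)
[5] escape off; pass (-3, -1)
[6] cruise on (inhibit); wire := none
output none
position: (-2, 3) + none = (-2, 3)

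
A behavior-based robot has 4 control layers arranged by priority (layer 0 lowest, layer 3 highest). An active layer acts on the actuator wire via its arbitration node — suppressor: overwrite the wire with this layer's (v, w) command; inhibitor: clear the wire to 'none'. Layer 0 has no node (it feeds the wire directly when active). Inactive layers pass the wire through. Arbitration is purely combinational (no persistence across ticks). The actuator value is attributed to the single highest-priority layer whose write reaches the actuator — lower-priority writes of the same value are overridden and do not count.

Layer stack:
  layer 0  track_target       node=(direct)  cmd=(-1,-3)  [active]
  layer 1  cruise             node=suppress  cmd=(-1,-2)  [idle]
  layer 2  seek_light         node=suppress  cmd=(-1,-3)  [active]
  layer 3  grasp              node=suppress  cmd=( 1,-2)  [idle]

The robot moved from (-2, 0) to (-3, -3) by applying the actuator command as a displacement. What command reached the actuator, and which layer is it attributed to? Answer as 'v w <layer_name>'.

-1 -3 seek_light

displacement = (-3, -3) − (-2, 0) = (-1, -3)
layer 0 (track_target) active — direct: (-1, -3)
layer 1 (cruise) idle — unchanged: (-1, -3)
layer 2 (seek_light) active — suppresses: (-1, -3)
layer 3 (grasp) idle — unchanged: (-1, -3)
→ actuator (-1, -3) — from layer 2 (seek_light)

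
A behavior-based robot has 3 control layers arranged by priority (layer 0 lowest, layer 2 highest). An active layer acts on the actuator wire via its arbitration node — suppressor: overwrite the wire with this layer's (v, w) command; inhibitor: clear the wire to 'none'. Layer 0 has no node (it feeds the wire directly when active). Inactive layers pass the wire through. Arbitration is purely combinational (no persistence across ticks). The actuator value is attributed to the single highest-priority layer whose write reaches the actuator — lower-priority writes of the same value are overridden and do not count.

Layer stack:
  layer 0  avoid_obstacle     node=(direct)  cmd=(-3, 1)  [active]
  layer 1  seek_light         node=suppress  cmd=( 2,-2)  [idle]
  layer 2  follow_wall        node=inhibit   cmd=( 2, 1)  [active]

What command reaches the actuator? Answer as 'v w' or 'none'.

[0] avoid_obstacle on; wire := (-3, 1)
[1] seek_light off; pass (-3, 1)
[2] follow_wall on (inhibit); wire := none
output none

none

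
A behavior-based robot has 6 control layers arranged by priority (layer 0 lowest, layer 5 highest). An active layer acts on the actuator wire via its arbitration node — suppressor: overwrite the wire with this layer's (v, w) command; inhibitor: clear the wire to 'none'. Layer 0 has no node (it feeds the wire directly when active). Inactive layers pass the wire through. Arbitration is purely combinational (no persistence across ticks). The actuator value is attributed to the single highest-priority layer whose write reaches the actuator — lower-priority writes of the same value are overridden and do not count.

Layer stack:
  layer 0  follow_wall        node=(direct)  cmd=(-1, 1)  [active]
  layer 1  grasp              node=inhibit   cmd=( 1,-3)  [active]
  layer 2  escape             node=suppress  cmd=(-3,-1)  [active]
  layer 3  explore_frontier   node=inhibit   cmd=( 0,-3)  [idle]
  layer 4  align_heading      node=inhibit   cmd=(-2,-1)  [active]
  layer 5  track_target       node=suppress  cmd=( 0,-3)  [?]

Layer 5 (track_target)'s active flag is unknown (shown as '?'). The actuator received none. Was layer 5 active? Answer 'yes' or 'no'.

If layer 5 is active=yes:
  actuator would be (0, -3)
If layer 5 is active=no:
  actuator would be none
Observed none, so layer 5 was idle.

no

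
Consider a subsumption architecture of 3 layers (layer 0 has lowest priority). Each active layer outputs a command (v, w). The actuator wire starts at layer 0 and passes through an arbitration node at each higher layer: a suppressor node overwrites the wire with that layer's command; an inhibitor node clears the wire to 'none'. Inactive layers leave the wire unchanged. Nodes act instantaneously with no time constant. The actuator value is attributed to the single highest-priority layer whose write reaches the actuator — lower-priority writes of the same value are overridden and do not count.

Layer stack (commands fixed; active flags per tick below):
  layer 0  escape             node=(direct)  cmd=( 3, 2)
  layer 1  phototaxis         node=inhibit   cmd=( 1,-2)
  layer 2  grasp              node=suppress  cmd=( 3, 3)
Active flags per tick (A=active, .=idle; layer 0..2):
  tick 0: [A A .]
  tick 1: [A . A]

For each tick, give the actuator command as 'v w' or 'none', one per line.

none
3 3

tick 0:
  L0 escape: active, feeds wire = (3, 2)
  L1 phototaxis: active, inhibitor → wire = none
  L2 grasp: idle → wire stays none
  actuator = none
tick 1:
  L0 escape: active, feeds wire = (3, 2)
  L1 phototaxis: idle → wire stays (3, 2)
  L2 grasp: active, suppressor → wire = (3, 3)
  actuator = (3, 3)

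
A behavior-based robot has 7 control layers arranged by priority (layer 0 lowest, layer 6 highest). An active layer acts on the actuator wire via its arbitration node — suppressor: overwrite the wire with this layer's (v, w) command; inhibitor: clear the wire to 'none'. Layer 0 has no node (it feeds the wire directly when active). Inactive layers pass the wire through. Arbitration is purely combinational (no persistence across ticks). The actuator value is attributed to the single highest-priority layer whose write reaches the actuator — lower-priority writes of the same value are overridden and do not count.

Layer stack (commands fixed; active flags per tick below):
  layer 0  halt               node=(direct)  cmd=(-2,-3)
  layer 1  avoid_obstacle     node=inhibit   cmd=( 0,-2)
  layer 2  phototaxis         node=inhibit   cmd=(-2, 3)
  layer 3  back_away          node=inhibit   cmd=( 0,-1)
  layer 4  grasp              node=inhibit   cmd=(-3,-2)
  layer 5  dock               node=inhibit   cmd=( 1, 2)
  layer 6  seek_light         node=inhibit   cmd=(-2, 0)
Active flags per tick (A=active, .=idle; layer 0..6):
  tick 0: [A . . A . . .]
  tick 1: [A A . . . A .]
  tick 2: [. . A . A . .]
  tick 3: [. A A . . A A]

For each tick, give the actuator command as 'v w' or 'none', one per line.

tick 0:
  L0 halt: active, feeds wire = (-2, -3)
  L1 avoid_obstacle: idle → wire stays (-2, -3)
  L2 phototaxis: idle → wire stays (-2, -3)
  L3 back_away: active, inhibitor → wire = none
  L4 grasp: idle → wire stays none
  L5 dock: idle → wire stays none
  L6 seek_light: idle → wire stays none
  actuator = none
tick 1:
  L0 halt: active, feeds wire = (-2, -3)
  L1 avoid_obstacle: active, inhibitor → wire = none
  L2 phototaxis: idle → wire stays none
  L3 back_away: idle → wire stays none
  L4 grasp: idle → wire stays none
  L5 dock: active, inhibitor → wire = none
  L6 seek_light: idle → wire stays none
  actuator = none
tick 2:
  L0 halt: idle → wire = none
  L1 avoid_obstacle: idle → wire stays none
  L2 phototaxis: active, inhibitor → wire = none
  L3 back_away: idle → wire stays none
  L4 grasp: active, inhibitor → wire = none
  L5 dock: idle → wire stays none
  L6 seek_light: idle → wire stays none
  actuator = none
tick 3:
  L0 halt: idle → wire = none
  L1 avoid_obstacle: active, inhibitor → wire = none
  L2 phototaxis: active, inhibitor → wire = none
  L3 back_away: idle → wire stays none
  L4 grasp: idle → wire stays none
  L5 dock: active, inhibitor → wire = none
  L6 seek_light: active, inhibitor → wire = none
  actuator = none

none
none
none
none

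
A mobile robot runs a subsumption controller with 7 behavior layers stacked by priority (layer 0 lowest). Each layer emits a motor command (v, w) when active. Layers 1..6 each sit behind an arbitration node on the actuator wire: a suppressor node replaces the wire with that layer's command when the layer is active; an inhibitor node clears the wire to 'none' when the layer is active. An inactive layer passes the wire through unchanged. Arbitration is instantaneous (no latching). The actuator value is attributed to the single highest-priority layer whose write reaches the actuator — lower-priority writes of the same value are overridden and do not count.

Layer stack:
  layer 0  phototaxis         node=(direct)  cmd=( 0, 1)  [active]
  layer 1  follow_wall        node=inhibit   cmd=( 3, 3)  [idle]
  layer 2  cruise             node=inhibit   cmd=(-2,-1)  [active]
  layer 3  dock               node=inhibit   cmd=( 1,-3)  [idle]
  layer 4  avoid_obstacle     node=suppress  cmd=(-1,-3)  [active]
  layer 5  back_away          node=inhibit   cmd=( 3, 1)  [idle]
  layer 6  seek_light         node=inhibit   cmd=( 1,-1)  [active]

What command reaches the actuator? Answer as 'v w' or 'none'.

none

L0 phototaxis: active, feeds wire = (0, 1)
L1 follow_wall: idle → wire stays (0, 1)
L2 cruise: active, inhibitor → wire = none
L3 dock: idle → wire stays none
L4 avoid_obstacle: active, suppressor → wire = (-1, -3)
L5 back_away: idle → wire stays (-1, -3)
L6 seek_light: active, inhibitor → wire = none
actuator = none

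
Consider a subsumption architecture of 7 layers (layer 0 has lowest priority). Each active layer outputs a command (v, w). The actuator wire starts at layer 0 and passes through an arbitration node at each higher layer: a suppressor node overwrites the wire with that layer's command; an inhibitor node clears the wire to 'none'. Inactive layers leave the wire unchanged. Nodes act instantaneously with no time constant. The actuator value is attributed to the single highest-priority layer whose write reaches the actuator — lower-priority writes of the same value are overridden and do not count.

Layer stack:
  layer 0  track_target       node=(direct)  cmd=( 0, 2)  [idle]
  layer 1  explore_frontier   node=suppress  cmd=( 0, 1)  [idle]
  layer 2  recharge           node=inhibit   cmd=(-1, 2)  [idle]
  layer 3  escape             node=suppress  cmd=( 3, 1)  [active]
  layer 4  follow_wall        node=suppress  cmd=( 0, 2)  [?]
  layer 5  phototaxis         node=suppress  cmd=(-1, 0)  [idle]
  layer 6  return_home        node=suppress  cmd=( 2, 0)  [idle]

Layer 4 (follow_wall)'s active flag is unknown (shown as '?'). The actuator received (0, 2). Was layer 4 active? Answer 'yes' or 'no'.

If layer 4 is active=yes:
  actuator would be (0, 2)
If layer 4 is active=no:
  actuator would be (3, 1)
Observed (0, 2), so layer 4 was active.

yes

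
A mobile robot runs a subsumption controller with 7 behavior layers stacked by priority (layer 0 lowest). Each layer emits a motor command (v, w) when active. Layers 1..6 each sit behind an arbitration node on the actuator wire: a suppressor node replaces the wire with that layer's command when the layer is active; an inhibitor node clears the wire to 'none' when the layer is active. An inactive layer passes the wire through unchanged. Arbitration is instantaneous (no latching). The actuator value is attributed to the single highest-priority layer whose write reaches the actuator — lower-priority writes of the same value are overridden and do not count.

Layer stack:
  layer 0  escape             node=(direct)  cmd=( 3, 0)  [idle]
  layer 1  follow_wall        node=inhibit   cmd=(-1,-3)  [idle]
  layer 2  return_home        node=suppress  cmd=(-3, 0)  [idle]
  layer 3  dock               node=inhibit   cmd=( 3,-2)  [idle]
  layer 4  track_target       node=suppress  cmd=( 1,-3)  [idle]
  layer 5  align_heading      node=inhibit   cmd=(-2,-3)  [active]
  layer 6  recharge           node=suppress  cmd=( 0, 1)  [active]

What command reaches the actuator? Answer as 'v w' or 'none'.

L0 escape: idle → wire = none
L1 follow_wall: idle → wire stays none
L2 return_home: idle → wire stays none
L3 dock: idle → wire stays none
L4 track_target: idle → wire stays none
L5 align_heading: active, inhibitor → wire = none
L6 recharge: active, suppressor → wire = (0, 1)
actuator = (0, 1)

0 1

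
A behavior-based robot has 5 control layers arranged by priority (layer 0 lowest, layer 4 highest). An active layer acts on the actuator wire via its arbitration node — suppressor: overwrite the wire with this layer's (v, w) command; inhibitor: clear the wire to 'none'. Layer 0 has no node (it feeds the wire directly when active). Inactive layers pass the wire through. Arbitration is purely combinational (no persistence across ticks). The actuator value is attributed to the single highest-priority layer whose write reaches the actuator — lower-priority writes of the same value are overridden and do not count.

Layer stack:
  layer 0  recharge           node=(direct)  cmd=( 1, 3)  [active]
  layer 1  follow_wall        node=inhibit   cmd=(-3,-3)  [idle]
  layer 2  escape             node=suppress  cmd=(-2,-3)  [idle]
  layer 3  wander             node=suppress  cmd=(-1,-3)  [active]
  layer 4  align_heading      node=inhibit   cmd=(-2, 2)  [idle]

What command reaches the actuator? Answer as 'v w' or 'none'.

-1 -3

L0 recharge: active, feeds wire = (1, 3)
L1 follow_wall: idle → wire stays (1, 3)
L2 escape: idle → wire stays (1, 3)
L3 wander: active, suppressor → wire = (-1, -3)
L4 align_heading: idle → wire stays (-1, -3)
actuator = (-1, -3)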